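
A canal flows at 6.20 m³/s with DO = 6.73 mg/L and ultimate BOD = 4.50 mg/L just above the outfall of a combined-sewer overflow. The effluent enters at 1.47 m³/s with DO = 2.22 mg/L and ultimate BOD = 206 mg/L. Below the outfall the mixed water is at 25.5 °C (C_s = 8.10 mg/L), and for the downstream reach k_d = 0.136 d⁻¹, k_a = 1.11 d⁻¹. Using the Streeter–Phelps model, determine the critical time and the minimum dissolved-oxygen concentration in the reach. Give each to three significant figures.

t_c ≈ 1.68 d; minimum DO ≈ 3.90 mg/L

Mixed DO = (6.20×6.73 + 1.47×2.22)/(6.20+1.47) = 44.99/7.670 = 5.866 mg/L.
Mixed L₀ = (6.20×4.50 + 1.47×206)/(7.670) = 330.7/7.670 = 43.12 mg/L.
Initial deficit D₀ = C_s − DO₀ = 8.10 − 5.866 = 2.234 mg/L.
t_c = (1/0.9740) ln[(1.11/0.136)(1 − 2.234×0.9740/(0.136×43.12))] = 1.027 × ln(5.133) = 1.679 d.
D_c = (0.136/1.11) × 43.12 × e^(−0.136×1.679) = 0.1225 × 43.12 × 0.7958 = 4.204 mg/L.
Minimum DO = 8.10 − 4.204 = 3.896 mg/L.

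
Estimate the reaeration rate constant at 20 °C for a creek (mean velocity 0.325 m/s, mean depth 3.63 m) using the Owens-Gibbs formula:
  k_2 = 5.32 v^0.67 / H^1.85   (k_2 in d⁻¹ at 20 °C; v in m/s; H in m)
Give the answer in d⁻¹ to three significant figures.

k_2 = 5.32 × 0.325^0.67 / 3.63^1.85 = 5.32 × 0.4709 / 10.86 = 0.2307 d⁻¹.

k_2 ≈ 0.231 d⁻¹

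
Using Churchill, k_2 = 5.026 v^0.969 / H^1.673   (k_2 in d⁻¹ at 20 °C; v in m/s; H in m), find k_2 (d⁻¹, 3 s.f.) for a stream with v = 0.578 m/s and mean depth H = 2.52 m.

k_2 = 5.026 × 0.578^0.969 / 2.52^1.673 = 5.026 × 0.5879 / 4.694 = 0.6295 d⁻¹.

k_2 ≈ 0.629 d⁻¹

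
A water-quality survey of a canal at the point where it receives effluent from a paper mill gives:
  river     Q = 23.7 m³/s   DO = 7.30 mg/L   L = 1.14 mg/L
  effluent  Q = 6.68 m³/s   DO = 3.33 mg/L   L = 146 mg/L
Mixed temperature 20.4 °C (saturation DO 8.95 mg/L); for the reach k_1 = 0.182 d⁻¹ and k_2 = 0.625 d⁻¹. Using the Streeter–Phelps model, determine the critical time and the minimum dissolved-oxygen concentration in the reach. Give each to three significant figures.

t_c ≈ 2.32 d; minimum DO ≈ 2.65 mg/L

Mixed DO = (23.7×7.30 + 6.68×3.33)/(23.7+6.68) = 195.3/30.38 = 6.427 mg/L.
Mixed L₀ = (23.7×1.14 + 6.68×146)/(30.38) = 1002/30.38 = 32.99 mg/L.
Initial deficit D₀ = C_s − DO₀ = 8.95 − 6.427 = 2.523 mg/L.
t_c = (1/0.4430) ln[(0.625/0.182)(1 − 2.523×0.4430/(0.182×32.99))] = 2.257 × ln(2.795) = 2.320 d.
D_c = (0.182/0.625) × 32.99 × e^(−0.182×2.320) = 0.2912 × 32.99 × 0.6556 = 6.298 mg/L.
Minimum DO = 8.95 − 6.298 = 2.652 mg/L.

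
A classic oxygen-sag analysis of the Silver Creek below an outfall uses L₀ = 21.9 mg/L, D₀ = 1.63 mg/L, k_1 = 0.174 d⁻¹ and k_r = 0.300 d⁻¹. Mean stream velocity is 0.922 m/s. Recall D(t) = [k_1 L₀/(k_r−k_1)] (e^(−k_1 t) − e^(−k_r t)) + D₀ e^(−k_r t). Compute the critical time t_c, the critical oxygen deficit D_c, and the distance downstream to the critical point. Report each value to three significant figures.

With k_r/k_1 = 1.724 and 1 − D₀(k_r−k_1)/(k_1 L₀) = 0.9461,
t_c = ln(1.724 × 0.9461) / (0.300 − 0.174) = ln(1.631) / 0.1260 = 0.4893/0.1260 = 3.884 d.
L(t_c) = L₀ e^(−k_1 t_c) = 21.9 × 0.5088 = 11.14 mg/L, and at the critical point k_r D_c = k_1 L, so D_c = (0.174/0.300) × 11.14 = 6.463 mg/L.
x_c = v t_c = 0.922 m/s × 3.884 d × 86400 s/d = 309400 m ≈ 309 km.

t_c ≈ 3.88 d; D_c ≈ 6.46 mg/L; x_c ≈ 309 km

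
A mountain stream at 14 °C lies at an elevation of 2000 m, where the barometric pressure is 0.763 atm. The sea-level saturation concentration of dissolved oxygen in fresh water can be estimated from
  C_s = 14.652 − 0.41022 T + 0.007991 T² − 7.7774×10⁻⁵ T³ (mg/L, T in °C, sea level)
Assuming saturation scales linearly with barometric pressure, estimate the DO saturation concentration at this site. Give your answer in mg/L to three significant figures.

C_s ≈ 7.83 mg/L

At sea level: C_s = 14.652 − 0.41022×14 + 0.007991×14² − 7.7774×10⁻⁵×14³ = 10.26 mg/L.
Pressure correction: C_s' = 10.26 × 0.763 = 7.830 mg/L.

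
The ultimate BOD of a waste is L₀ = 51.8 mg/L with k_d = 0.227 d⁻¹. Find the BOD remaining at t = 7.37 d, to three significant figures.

L_t = L₀ e^(−k_d t) = 51.8 × e^(−0.227×7.37) = 51.8 × 0.1877 = 9.722 mg/L.

L ≈ 9.72 mg/L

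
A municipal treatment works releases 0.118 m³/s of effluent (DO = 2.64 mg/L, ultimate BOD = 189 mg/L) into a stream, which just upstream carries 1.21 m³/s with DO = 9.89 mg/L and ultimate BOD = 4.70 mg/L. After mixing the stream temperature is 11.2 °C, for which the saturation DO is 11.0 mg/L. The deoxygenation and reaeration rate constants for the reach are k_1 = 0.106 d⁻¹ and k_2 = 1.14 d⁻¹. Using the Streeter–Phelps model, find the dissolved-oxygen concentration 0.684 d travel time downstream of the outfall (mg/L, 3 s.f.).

DO ≈ 9.18 mg/L

Mixed DO = (1.21×9.89 + 0.118×2.64)/(1.21+0.118) = 12.28/1.328 = 9.246 mg/L.
Mixed L₀ = (1.21×4.70 + 0.118×189)/(1.328) = 27.99/1.328 = 21.08 mg/L.
Initial deficit D₀ = C_s − DO₀ = 11.0 − 9.246 = 1.754 mg/L.
D(0.684) = [0.106×21.08/(1.14−0.106)](e^(−0.106×0.684) − e^(−1.14×0.684)) + 1.754 e^(−1.14×0.684)
= 2.161 × (0.9301 − 0.4585) + 1.754 × 0.4585 = 1.823 mg/L.
DO = 11.0 − 1.823 = 9.177 mg/L.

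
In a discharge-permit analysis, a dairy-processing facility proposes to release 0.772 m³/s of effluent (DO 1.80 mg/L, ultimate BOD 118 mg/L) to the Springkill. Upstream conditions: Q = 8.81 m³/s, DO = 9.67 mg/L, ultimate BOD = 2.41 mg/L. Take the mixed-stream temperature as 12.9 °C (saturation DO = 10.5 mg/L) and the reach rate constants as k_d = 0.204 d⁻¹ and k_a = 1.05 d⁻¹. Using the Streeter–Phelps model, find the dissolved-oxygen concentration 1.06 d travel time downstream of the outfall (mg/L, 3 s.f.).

Mixed DO = (8.81×9.67 + 0.772×1.80)/(8.81+0.772) = 86.58/9.582 = 9.036 mg/L.
Mixed L₀ = (8.81×2.41 + 0.772×118)/(9.582) = 112.3/9.582 = 11.72 mg/L.
Initial deficit D₀ = C_s − DO₀ = 10.5 − 9.036 = 1.464 mg/L.
D(1.06) = [0.204×11.72/(1.05−0.204)](e^(−0.204×1.06) − e^(−1.05×1.06)) + 1.464 e^(−1.05×1.06)
= 2.827 × (0.8055 − 0.3286) + 1.464 × 0.3286 = 1.829 mg/L.
DO = 10.5 − 1.829 = 8.671 mg/L.

DO ≈ 8.67 mg/L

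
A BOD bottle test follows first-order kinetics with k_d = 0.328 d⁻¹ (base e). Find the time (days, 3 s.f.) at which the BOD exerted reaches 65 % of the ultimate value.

y/L₀ = 1 − e^(−k_d t) = 0.65 ⇒ e^(−k_d t) = 0.350
t = −ln(0.350) / 0.328 = 1.050 / 0.328 = 3.201 d.

t ≈ 3.20 d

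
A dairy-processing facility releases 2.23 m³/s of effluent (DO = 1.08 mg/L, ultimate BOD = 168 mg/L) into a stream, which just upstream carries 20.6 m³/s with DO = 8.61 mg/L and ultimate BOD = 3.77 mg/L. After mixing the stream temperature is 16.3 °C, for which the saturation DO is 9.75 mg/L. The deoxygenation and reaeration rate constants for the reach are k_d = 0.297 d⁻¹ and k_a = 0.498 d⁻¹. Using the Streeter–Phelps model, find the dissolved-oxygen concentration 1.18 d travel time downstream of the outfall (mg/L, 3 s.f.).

DO ≈ 4.35 mg/L

Mixed DO = (20.6×8.61 + 2.23×1.08)/(20.6+2.23) = 179.8/22.83 = 7.874 mg/L.
Mixed L₀ = (20.6×3.77 + 2.23×168)/(22.83) = 452.3/22.83 = 19.81 mg/L.
Initial deficit D₀ = C_s − DO₀ = 9.75 − 7.874 = 1.876 mg/L.
D(1.18) = [0.297×19.81/(0.498−0.297)](e^(−0.297×1.18) − e^(−0.498×1.18)) + 1.876 e^(−0.498×1.18)
= 29.27 × (0.7044 − 0.5556) + 1.876 × 0.5556 = 5.396 mg/L.
DO = 9.75 − 5.396 = 4.354 mg/L.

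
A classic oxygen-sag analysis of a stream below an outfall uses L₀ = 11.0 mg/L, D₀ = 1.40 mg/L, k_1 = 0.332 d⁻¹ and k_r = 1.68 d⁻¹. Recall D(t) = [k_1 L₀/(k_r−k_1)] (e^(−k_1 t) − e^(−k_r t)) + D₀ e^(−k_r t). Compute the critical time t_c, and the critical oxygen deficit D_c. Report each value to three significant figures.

At the critical point dD/dt = 0, so k_1 L₀ e^(−k_1 t) = k_r D. Substituting D(t) from the Streeter–Phelps equation and solving for t gives
t_c = ln[(k_r/k_1)(1 − D₀(k_r−k_1)/(k_1 L₀))] / (k_r−k_1).
Here k_r−k_1 = 1.348 d⁻¹ and 1 − D₀(k_r−k_1)/(k_1 L₀) = 1 − 1.40×1.348/(0.332×11.0) = 0.4832, so
t_c = ln(5.060 × 0.4832) / 1.348 = 0.8942 / 1.348 = 0.6633 d.
D_c = (k_1/k_r) L₀ e^(−k_1 t_c) = (0.332/1.68) × 11.0 × e^(−0.332×0.6633) = 0.1976 × 11.0 × 0.8023 = 1.744 mg/L.

t_c ≈ 0.663 d; D_c ≈ 1.74 mg/L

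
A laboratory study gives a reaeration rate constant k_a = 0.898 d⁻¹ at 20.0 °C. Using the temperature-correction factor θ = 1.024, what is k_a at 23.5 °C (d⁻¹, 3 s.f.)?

k_a ≈ 0.976 d⁻¹

k_a(T₂) = k_a(T₁) · θ^(T₂−T₁) = 0.898 × 1.024^(23.5−20.0)
= 0.898 × 1.024^3.50 = 0.898 × 1.087 = 0.9757 d⁻¹.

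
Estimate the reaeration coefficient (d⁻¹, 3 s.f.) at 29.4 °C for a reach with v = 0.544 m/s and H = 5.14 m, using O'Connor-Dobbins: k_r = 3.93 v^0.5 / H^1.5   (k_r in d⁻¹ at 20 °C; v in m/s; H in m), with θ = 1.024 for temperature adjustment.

k_r ≈ 0.311 d⁻¹

k_r(20) = 3.93 × 0.544^0.5 / 5.14^1.5 = 3.93 × 0.7376 / 11.65 = 0.2487 d⁻¹.
k_r(29.4) = 0.2487 × 1.024^(29.4−20) = 0.2487 × 1.250 = 0.3109 d⁻¹.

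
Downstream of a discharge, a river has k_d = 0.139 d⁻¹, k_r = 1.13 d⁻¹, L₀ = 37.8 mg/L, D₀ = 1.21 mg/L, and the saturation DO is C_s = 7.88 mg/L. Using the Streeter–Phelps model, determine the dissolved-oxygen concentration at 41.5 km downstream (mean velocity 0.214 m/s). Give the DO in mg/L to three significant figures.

Travel time t = x/v = 41.5 km / (0.214 m/s) = 41500 m / 0.214 m/s = 193900 s = 2.245 d.
k_d L₀/(k_r−k_d) = 0.139×37.8/(1.13−0.139) = 5.254/0.9910 = 5.302 mg/L.
e^(−k_d t) = e^(−0.139×2.245) = 0.7320; e^(−k_r t) = e^(−1.13×2.245) = 0.07916.
D = 5.302 × (0.7320 − 0.07916) + 1.21 × 0.07916 = 3.461 + 0.09578 = 3.557 mg/L.
DO = C_s − D = 7.88 − 3.557 = 4.323 mg/L.

DO ≈ 4.32 mg/L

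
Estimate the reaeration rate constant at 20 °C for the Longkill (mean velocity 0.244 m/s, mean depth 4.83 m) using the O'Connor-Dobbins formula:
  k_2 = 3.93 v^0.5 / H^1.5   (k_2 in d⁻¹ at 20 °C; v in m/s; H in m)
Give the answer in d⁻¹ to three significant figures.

k_2 = 3.93 × 0.244^0.5 / 4.83^1.5 = 3.93 × 0.4940 / 10.62 = 0.1829 d⁻¹.

k_2 ≈ 0.183 d⁻¹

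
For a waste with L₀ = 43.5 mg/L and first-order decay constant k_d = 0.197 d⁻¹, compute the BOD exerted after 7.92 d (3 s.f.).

y_t = L₀(1 − e^(−k_d t)) = 43.5 × (1 − e^(−0.197×7.92))
= 43.5 × (1 − 0.2101) = 43.5 × 0.7899 = 34.36 mg/L.

y ≈ 34.4 mg/L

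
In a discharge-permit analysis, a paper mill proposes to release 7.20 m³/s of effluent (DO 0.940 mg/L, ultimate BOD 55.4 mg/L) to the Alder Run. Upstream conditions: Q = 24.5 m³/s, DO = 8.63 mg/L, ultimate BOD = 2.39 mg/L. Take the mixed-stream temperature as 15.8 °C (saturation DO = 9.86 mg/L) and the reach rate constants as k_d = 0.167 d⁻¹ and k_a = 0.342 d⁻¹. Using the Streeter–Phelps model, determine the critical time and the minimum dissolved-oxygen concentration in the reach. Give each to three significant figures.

Mixed DO = (24.5×8.63 + 7.20×0.940)/(24.5+7.20) = 218.2/31.70 = 6.883 mg/L.
Mixed L₀ = (24.5×2.39 + 7.20×55.4)/(31.70) = 457.4/31.70 = 14.43 mg/L.
Initial deficit D₀ = C_s − DO₀ = 9.86 − 6.883 = 2.977 mg/L.
t_c = (1/0.1750) ln[(0.342/0.167)(1 − 2.977×0.1750/(0.167×14.43))] = 5.714 × ln(1.605) = 2.704 d.
D_c = (0.167/0.342) × 14.43 × e^(−0.167×2.704) = 0.4883 × 14.43 × 0.6366 = 4.486 mg/L.
Minimum DO = 9.86 − 4.486 = 5.374 mg/L.

t_c ≈ 2.70 d; minimum DO ≈ 5.37 mg/L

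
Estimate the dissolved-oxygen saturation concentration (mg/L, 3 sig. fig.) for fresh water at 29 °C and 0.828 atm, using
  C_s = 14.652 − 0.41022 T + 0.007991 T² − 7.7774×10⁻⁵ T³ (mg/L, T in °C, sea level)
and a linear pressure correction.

C_s ≈ 6.28 mg/L

At sea level: C_s = 14.652 − 0.41022×29 + 0.007991×29² − 7.7774×10⁻⁵×29³ = 7.579 mg/L.
Pressure correction: C_s' = 7.579 × 0.828 = 6.276 mg/L.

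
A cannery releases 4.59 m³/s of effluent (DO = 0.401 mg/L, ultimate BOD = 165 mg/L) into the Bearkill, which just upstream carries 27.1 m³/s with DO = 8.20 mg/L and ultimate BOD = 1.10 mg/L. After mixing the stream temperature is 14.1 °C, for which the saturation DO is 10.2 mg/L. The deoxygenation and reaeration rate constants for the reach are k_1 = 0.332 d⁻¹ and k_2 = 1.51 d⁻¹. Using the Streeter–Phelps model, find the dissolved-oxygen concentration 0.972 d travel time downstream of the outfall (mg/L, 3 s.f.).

Mixed DO = (27.1×8.20 + 4.59×0.401)/(27.1+4.59) = 224.1/31.69 = 7.070 mg/L.
Mixed L₀ = (27.1×1.10 + 4.59×165)/(31.69) = 787.2/31.69 = 24.84 mg/L.
Initial deficit D₀ = C_s − DO₀ = 10.2 − 7.070 = 3.130 mg/L.
D(0.972) = [0.332×24.84/(1.51−0.332)](e^(−0.332×0.972) − e^(−1.51×0.972)) + 3.130 e^(−1.51×0.972)
= 7.001 × (0.7242 − 0.2305) + 3.130 × 0.2305 = 4.178 mg/L.
DO = 10.2 − 4.178 = 6.022 mg/L.

DO ≈ 6.02 mg/L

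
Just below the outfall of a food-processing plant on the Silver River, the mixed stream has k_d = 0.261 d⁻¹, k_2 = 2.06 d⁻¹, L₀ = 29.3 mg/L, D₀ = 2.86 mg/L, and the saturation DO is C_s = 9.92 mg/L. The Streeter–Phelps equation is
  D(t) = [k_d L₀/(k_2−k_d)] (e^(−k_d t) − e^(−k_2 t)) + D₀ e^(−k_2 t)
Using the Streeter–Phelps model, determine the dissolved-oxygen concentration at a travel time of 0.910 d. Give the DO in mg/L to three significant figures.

k_d L₀/(k_2−k_d) = 0.261×29.3/(2.06−0.261) = 7.647/1.799 = 4.251 mg/L.
e^(−k_d t) = e^(−0.261×0.9100) = 0.7886; e^(−k_2 t) = e^(−2.06×0.9100) = 0.1534.
D = 4.251 × (0.7886 − 0.1534) + 2.86 × 0.1534 = 2.700 + 0.4388 = 3.139 mg/L.
DO = C_s − D = 9.92 − 3.139 = 6.781 mg/L.

DO ≈ 6.78 mg/L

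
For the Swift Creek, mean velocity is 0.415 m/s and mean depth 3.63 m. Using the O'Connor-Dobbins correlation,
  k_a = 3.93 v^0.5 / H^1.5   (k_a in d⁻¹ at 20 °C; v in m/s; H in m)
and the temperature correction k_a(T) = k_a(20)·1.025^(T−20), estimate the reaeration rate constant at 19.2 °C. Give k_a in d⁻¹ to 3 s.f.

k_a ≈ 0.359 d⁻¹

k_a(20) = 3.93 × 0.415^0.5 / 3.63^1.5 = 3.93 × 0.6442 / 6.916 = 0.3661 d⁻¹.
k_a(19.2) = 0.3661 × 1.025^(19.2−20) = 0.3661 × 0.9804 = 0.3589 d⁻¹.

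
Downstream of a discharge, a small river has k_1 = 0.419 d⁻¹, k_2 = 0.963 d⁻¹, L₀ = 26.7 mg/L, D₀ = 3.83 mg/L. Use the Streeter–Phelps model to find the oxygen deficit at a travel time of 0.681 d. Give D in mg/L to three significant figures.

D ≈ 6.77 mg/L

k_1 L₀/(k_2−k_1) = 0.419×26.7/(0.963−0.419) = 11.19/0.5440 = 20.56 mg/L.
e^(−k_1 t) = e^(−0.419×0.6810) = 0.7518; e^(−k_2 t) = e^(−0.963×0.6810) = 0.5190.
D = 20.56 × (0.7518 − 0.5190) + 3.83 × 0.5190 = 4.786 + 1.988 = 6.774 mg/L.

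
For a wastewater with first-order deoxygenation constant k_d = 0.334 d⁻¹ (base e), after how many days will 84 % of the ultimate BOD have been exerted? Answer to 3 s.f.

y/L₀ = 1 − e^(−k_d t) = 0.84 ⇒ e^(−k_d t) = 0.160
t = −ln(0.160) / 0.334 = 1.833 / 0.334 = 5.487 d.

t ≈ 5.49 d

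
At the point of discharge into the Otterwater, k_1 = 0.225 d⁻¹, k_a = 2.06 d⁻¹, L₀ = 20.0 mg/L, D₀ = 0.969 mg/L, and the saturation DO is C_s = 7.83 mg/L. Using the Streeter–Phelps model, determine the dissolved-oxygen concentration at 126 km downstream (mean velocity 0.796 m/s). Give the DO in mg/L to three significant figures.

Travel time t = x/v = 126 km / (0.796 m/s) = 126000 m / 0.796 m/s = 158300 s = 1.832 d.
k_1 L₀/(k_a−k_1) = 0.225×20.0/(2.06−0.225) = 4.500/1.835 = 2.452 mg/L.
e^(−k_1 t) = e^(−0.225×1.832) = 0.6622; e^(−k_a t) = e^(−2.06×1.832) = 0.02296.
D = 2.452 × (0.6622 − 0.02296) + 0.969 × 0.02296 = 1.568 + 0.02225 = 1.590 mg/L.
DO = C_s − D = 7.83 − 1.590 = 6.240 mg/L.

DO ≈ 6.24 mg/L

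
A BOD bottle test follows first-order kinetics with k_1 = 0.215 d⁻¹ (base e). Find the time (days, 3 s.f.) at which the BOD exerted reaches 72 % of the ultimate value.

t ≈ 5.92 d

y/L₀ = 1 − e^(−k_1 t) = 0.72 ⇒ e^(−k_1 t) = 0.280
t = −ln(0.280) / 0.215 = 1.273 / 0.215 = 5.921 d.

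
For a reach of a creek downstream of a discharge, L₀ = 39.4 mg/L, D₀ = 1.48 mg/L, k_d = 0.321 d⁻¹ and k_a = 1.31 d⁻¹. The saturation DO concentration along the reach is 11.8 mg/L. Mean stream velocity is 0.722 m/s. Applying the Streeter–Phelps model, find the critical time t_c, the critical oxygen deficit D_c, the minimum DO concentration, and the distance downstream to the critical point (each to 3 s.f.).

t_c = [1/(k_a−k_d)] ln[(k_a/k_d)(1 − D₀(k_a−k_d)/(k_d L₀))]
= [1/(1.31−0.321)] ln[(1.31/0.321)(1 − 1.48×0.9890/(0.321×39.4))]
= (1/0.9890) ln[4.081 × 0.8843] = 1.011 × ln(3.609) = 1.011 × 1.283 = 1.298 d.
D_c = (k_d/k_a) L₀ e^(−k_d t_c) = (0.321/1.31) × 39.4 × e^(−0.321×1.298) = 0.2450 × 39.4 × 0.6593 = 6.365 mg/L.
Minimum DO = C_s − D_c = 11.8 − 6.365 = 5.435 mg/L.
x_c = v t_c = 0.722 m/s × 1.298 d × 86400 s/d = 80950 m ≈ 80.9 km.

t_c ≈ 1.30 d; D_c ≈ 6.37 mg/L; min DO ≈ 5.43 mg/L; x_c ≈ 80.9 km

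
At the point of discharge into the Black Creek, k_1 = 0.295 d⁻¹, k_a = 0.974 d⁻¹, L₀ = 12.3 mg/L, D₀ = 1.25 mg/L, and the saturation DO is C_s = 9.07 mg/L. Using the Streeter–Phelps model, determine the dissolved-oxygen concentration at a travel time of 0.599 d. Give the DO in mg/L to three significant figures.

DO ≈ 6.88 mg/L

k_1 L₀/(k_a−k_1) = 0.295×12.3/(0.974−0.295) = 3.628/0.6790 = 5.344 mg/L.
e^(−k_1 t) = e^(−0.295×0.5990) = 0.8380; e^(−k_a t) = e^(−0.974×0.5990) = 0.5580.
D = 5.344 × (0.8380 − 0.5580) + 1.25 × 0.5580 = 1.497 + 0.6975 = 2.194 mg/L.
DO = C_s − D = 9.07 − 2.194 = 6.876 mg/L.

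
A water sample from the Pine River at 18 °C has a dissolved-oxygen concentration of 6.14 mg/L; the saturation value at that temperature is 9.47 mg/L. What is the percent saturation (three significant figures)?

% saturation = C/C_s × 100 = 6.14/9.47 × 100 = 64.8 %.

64.8 % saturation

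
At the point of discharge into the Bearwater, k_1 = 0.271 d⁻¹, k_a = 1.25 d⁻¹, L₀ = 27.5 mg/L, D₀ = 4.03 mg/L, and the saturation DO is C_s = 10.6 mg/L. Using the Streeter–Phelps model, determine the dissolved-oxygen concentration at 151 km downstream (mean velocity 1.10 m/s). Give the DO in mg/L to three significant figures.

DO ≈ 6.14 mg/L

Travel time t = x/v = 151 km / (1.10 m/s) = 151000 m / 1.10 m/s = 137300 s = 1.589 d.
k_1 L₀/(k_a−k_1) = 0.271×27.5/(1.25−0.271) = 7.453/0.9790 = 7.612 mg/L.
e^(−k_1 t) = e^(−0.271×1.589) = 0.6501; e^(−k_a t) = e^(−1.25×1.589) = 0.1372.
D = 7.612 × (0.6501 − 0.1372) + 4.03 × 0.1372 = 3.904 + 0.5531 = 4.457 mg/L.
DO = C_s − D = 10.6 − 4.457 = 6.143 mg/L.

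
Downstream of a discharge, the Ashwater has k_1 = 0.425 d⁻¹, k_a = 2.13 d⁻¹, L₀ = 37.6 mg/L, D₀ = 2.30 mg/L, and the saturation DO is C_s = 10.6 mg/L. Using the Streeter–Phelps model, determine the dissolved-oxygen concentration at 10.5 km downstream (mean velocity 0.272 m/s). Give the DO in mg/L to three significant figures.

DO ≈ 5.58 mg/L

Travel time t = x/v = 10.5 km / (0.272 m/s) = 10500 m / 0.272 m/s = 38600 s = 0.4468 d.
k_1 L₀/(k_a−k_1) = 0.425×37.6/(2.13−0.425) = 15.98/1.705 = 9.372 mg/L.
e^(−k_1 t) = e^(−0.425×0.4468) = 0.8271; e^(−k_a t) = e^(−2.13×0.4468) = 0.3861.
D = 9.372 × (0.8271 − 0.3861) + 2.30 × 0.3861 = 4.133 + 0.8880 = 5.021 mg/L.
DO = C_s − D = 10.6 − 5.021 = 5.579 mg/L.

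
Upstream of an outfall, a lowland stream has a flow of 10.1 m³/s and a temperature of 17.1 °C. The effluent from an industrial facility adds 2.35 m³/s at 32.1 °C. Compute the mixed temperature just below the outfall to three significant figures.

Flow-weighted mixing: C = (Q_r C_r + Q_w C_w)/(Q_r + Q_w)
= (10.1×17.1 + 2.35×32.1)/(10.1 + 2.35) = 248.1/12.45 = 19.93 °C.

19.9 °C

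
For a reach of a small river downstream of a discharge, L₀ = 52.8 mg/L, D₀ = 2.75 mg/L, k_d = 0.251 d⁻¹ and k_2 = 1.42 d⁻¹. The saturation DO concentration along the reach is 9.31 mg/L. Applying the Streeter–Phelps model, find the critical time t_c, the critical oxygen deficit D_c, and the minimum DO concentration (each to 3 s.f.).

t_c ≈ 1.24 d; D_c ≈ 6.83 mg/L; min DO ≈ 2.48 mg/L

With k_2/k_d = 5.657 and 1 − D₀(k_2−k_d)/(k_d L₀) = 0.7574,
t_c = ln(5.657 × 0.7574) / (1.42 − 0.251) = ln(4.285) / 1.169 = 1.455/1.169 = 1.245 d.
D_c = (k_d/k_2) L₀ e^(−k_d t_c) = (0.251/1.42) × 52.8 × e^(−0.251×1.245) = 0.1768 × 52.8 × 0.7317 = 6.829 mg/L.
Minimum DO = C_s − D_c = 9.31 − 6.829 = 2.481 mg/L.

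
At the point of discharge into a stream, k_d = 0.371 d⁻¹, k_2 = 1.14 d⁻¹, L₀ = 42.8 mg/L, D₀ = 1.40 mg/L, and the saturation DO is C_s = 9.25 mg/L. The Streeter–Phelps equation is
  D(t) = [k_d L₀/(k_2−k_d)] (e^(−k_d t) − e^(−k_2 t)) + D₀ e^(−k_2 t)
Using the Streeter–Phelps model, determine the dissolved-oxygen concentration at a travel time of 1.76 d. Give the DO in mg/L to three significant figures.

k_d L₀/(k_2−k_d) = 0.371×42.8/(1.14−0.371) = 15.88/0.7690 = 20.65 mg/L.
e^(−k_d t) = e^(−0.371×1.760) = 0.5205; e^(−k_2 t) = e^(−1.14×1.760) = 0.1345.
D = 20.65 × (0.5205 − 0.1345) + 1.40 × 0.1345 = 7.971 + 0.1883 = 8.159 mg/L.
DO = C_s − D = 9.25 − 8.159 = 1.091 mg/L.

DO ≈ 1.09 mg/L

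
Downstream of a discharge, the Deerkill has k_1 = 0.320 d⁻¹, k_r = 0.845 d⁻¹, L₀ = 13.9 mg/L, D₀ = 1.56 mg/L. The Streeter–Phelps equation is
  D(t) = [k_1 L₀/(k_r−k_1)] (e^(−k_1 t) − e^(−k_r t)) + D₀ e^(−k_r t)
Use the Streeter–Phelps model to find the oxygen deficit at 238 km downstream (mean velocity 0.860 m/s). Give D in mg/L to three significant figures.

Travel time t = x/v = 238 km / (0.860 m/s) = 238000 m / 0.860 m/s = 276700 s = 3.203 d.
k_1 L₀/(k_r−k_1) = 0.320×13.9/(0.845−0.320) = 4.448/0.5250 = 8.472 mg/L.
e^(−k_1 t) = e^(−0.320×3.203) = 0.3588; e^(−k_r t) = e^(−0.845×3.203) = 0.06676.
D = 8.472 × (0.3588 − 0.06676) + 1.56 × 0.06676 = 2.474 + 0.1042 = 2.578 mg/L.

D ≈ 2.58 mg/L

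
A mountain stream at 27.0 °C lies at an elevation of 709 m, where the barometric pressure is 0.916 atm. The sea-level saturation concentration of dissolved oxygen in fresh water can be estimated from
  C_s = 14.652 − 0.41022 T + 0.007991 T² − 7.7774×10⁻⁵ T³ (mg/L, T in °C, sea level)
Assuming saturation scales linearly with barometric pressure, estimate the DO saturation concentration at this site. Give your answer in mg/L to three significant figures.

At sea level: C_s = 14.652 − 0.41022×27.0 + 0.007991×27.0² − 7.7774×10⁻⁵×27.0³ = 7.871 mg/L.
Pressure correction: C_s' = 7.871 × 0.916 = 7.210 mg/L.

C_s ≈ 7.21 mg/L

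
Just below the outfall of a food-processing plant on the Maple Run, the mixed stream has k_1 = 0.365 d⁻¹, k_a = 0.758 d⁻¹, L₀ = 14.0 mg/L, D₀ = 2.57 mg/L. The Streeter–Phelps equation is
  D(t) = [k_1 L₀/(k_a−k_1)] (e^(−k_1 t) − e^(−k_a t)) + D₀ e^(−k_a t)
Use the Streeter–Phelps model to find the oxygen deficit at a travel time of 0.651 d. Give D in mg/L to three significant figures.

D ≈ 3.88 mg/L

k_1 L₀/(k_a−k_1) = 0.365×14.0/(0.758−0.365) = 5.110/0.3930 = 13.00 mg/L.
e^(−k_1 t) = e^(−0.365×0.6510) = 0.7885; e^(−k_a t) = e^(−0.758×0.6510) = 0.6105.
D = 13.00 × (0.7885 − 0.6105) + 2.57 × 0.6105 = 2.314 + 1.569 = 3.883 mg/L.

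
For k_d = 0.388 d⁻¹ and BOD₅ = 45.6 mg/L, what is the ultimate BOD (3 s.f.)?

BOD₅ = L₀(1 − e^(−5k_d)) ⇒ L₀ = BOD₅ / (1 − e^(−5×0.388))
= 45.6 / (1 − 0.1437) = 45.6 / 0.8563 = 53.25 mg/L.

L₀ ≈ 53.3 mg/L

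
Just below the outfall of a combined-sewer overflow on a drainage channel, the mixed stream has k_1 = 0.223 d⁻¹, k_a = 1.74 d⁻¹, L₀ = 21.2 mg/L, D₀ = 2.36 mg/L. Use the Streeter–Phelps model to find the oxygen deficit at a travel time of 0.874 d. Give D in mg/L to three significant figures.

D ≈ 2.40 mg/L

k_1 L₀/(k_a−k_1) = 0.223×21.2/(1.74−0.223) = 4.728/1.517 = 3.116 mg/L.
e^(−k_1 t) = e^(−0.223×0.8740) = 0.8229; e^(−k_a t) = e^(−1.74×0.8740) = 0.2185.
D = 3.116 × (0.8229 − 0.2185) + 2.36 × 0.2185 = 1.883 + 0.5158 = 2.399 mg/L.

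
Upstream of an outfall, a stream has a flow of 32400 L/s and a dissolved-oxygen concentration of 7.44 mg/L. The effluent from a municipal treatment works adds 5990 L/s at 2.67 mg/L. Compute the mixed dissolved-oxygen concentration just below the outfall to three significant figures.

6.70 mg/L

Flow-weighted mixing: C = (Q_r C_r + Q_w C_w)/(Q_r + Q_w)
= (32400×7.44 + 5990×2.67)/(32400 + 5990) = 257000/38390 = 6.696 mg/L.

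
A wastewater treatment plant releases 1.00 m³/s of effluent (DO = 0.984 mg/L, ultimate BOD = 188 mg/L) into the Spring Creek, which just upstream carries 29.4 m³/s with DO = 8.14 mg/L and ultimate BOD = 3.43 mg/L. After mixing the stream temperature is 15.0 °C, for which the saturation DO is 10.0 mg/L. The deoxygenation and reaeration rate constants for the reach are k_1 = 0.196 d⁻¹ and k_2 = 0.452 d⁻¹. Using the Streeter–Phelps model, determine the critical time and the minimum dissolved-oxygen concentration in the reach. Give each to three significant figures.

t_c ≈ 1.94 d; minimum DO ≈ 7.18 mg/L

Mixed DO = (29.4×8.14 + 1.00×0.984)/(29.4+1.00) = 240.3/30.40 = 7.905 mg/L.
Mixed L₀ = (29.4×3.43 + 1.00×188)/(30.40) = 288.8/30.40 = 9.501 mg/L.
Initial deficit D₀ = C_s − DO₀ = 10.0 − 7.905 = 2.095 mg/L.
t_c = (1/0.2560) ln[(0.452/0.196)(1 − 2.095×0.2560/(0.196×9.501))] = 3.906 × ln(1.642) = 1.937 d.
D_c = (0.196/0.452) × 9.501 × e^(−0.196×1.937) = 0.4336 × 9.501 × 0.6841 = 2.819 mg/L.
Minimum DO = 10.0 − 2.819 = 7.181 mg/L.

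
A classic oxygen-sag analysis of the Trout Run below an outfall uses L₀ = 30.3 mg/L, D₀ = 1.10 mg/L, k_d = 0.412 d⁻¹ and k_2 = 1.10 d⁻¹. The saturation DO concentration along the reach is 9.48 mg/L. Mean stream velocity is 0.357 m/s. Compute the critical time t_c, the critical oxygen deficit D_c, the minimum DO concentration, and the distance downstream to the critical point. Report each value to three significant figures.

With k_2/k_d = 2.670 and 1 − D₀(k_2−k_d)/(k_d L₀) = 0.9394,
t_c = ln(2.670 × 0.9394) / (1.10 − 0.412) = ln(2.508) / 0.6880 = 0.9195/0.6880 = 1.336 d.
L(t_c) = L₀ e^(−k_d t_c) = 30.3 × 0.5766 = 17.47 mg/L, and at the critical point k_2 D_c = k_d L, so D_c = (0.412/1.10) × 17.47 = 6.544 mg/L.
Minimum DO = C_s − D_c = 9.48 − 6.544 = 2.936 mg/L.
x_c = v t_c = 0.357 m/s × 1.336 d × 86400 s/d = 41220 m ≈ 41.2 km.

t_c ≈ 1.34 d; D_c ≈ 6.54 mg/L; min DO ≈ 2.94 mg/L; x_c ≈ 41.2 km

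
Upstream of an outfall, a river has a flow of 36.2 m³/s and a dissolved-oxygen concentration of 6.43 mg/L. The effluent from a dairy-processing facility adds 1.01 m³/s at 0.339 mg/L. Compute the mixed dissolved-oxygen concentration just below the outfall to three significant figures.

6.26 mg/L

Flow-weighted mixing: C = (Q_r C_r + Q_w C_w)/(Q_r + Q_w)
= (36.2×6.43 + 1.01×0.339)/(36.2 + 1.01) = 233.1/37.21 = 6.265 mg/L.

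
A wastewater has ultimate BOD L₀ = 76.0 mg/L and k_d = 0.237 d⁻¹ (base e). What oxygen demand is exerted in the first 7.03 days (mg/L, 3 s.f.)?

y_t = L₀(1 − e^(−k_d t)) = 76.0 × (1 − e^(−0.237×7.03))
= 76.0 × (1 − 0.1890) = 76.0 × 0.8110 = 61.64 mg/L.

y ≈ 61.6 mg/L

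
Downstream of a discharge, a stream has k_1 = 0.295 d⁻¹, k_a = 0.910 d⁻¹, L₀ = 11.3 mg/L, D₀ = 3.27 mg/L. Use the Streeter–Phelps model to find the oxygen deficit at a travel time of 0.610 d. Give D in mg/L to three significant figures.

D ≈ 3.29 mg/L

k_1 L₀/(k_a−k_1) = 0.295×11.3/(0.910−0.295) = 3.333/0.6150 = 5.420 mg/L.
e^(−k_1 t) = e^(−0.295×0.6100) = 0.8353; e^(−k_a t) = e^(−0.910×0.6100) = 0.5740.
D = 5.420 × (0.8353 − 0.5740) + 3.27 × 0.5740 = 1.416 + 1.877 = 3.293 mg/L.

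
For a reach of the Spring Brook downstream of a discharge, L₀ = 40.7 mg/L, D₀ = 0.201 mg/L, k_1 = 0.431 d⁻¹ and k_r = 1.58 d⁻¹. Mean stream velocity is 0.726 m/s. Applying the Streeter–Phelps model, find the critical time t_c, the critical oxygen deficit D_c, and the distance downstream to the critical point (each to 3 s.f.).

t_c = [1/(k_r−k_1)] ln[(k_r/k_1)(1 − D₀(k_r−k_1)/(k_1 L₀))]
= [1/(1.58−0.431)] ln[(1.58/0.431)(1 − 0.201×1.149/(0.431×40.7))]
= (1/1.149) ln[3.666 × 0.9868] = 0.8703 × ln(3.618) = 0.8703 × 1.286 = 1.119 d.
D_c = (k_1/k_r) L₀ e^(−k_1 t_c) = (0.431/1.58) × 40.7 × e^(−0.431×1.119) = 0.2728 × 40.7 × 0.6173 = 6.854 mg/L.
x_c = v t_c = 0.726 m/s × 1.119 d × 86400 s/d = 70200 m ≈ 70.2 km.

t_c ≈ 1.12 d; D_c ≈ 6.85 mg/L; x_c ≈ 70.2 km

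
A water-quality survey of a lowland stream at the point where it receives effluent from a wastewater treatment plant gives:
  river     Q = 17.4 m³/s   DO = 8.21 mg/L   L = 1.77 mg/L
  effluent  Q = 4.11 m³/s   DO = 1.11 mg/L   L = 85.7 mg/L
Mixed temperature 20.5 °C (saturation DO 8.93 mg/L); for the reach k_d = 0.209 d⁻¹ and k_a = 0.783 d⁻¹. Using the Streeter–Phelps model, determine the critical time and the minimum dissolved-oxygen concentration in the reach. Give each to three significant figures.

Mixed DO = (17.4×8.21 + 4.11×1.11)/(17.4+4.11) = 147.4/21.51 = 6.853 mg/L.
Mixed L₀ = (17.4×1.77 + 4.11×85.7)/(21.51) = 383.0/21.51 = 17.81 mg/L.
Initial deficit D₀ = C_s − DO₀ = 8.93 − 6.853 = 2.077 mg/L.
t_c = (1/0.5740) ln[(0.783/0.209)(1 − 2.077×0.5740/(0.209×17.81))] = 1.742 × ln(2.546) = 1.628 d.
D_c = (0.209/0.783) × 17.81 × e^(−0.209×1.628) = 0.2669 × 17.81 × 0.7115 = 3.382 mg/L.
Minimum DO = 8.93 − 3.382 = 5.548 mg/L.

t_c ≈ 1.63 d; minimum DO ≈ 5.55 mg/L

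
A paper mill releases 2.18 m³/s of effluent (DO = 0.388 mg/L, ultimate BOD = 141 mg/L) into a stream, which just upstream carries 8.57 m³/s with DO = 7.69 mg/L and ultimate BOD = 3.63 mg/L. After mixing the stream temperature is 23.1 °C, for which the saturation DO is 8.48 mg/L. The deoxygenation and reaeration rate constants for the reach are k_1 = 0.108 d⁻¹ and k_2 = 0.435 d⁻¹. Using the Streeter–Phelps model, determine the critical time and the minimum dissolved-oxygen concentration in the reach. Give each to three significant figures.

t_c ≈ 3.51 d; minimum DO ≈ 3.13 mg/L

Mixed DO = (8.57×7.69 + 2.18×0.388)/(8.57+2.18) = 66.75/10.75 = 6.209 mg/L.
Mixed L₀ = (8.57×3.63 + 2.18×141)/(10.75) = 338.5/10.75 = 31.49 mg/L.
Initial deficit D₀ = C_s − DO₀ = 8.48 − 6.209 = 2.271 mg/L.
t_c = (1/0.3270) ln[(0.435/0.108)(1 − 2.271×0.3270/(0.108×31.49))] = 3.058 × ln(3.148) = 3.507 d.
D_c = (0.108/0.435) × 31.49 × e^(−0.108×3.507) = 0.2483 × 31.49 × 0.6847 = 5.353 mg/L.
Minimum DO = 8.48 − 5.353 = 3.127 mg/L.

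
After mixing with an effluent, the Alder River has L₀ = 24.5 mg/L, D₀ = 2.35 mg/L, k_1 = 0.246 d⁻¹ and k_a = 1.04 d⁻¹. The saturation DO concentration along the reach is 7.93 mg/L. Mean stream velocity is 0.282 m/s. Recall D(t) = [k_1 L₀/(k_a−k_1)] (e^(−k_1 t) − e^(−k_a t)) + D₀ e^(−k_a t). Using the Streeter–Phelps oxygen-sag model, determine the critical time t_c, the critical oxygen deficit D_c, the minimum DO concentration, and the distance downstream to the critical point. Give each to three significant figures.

With k_a/k_1 = 4.228 and 1 − D₀(k_a−k_1)/(k_1 L₀) = 0.6904,
t_c = ln(4.228 × 0.6904) / (1.04 − 0.246) = ln(2.919) / 0.7940 = 1.071/0.7940 = 1.349 d.
D_c = (k_1/k_a) L₀ e^(−k_1 t_c) = (0.246/1.04) × 24.5 × e^(−0.246×1.349) = 0.2365 × 24.5 × 0.7176 = 4.158 mg/L.
Minimum DO = C_s − D_c = 7.93 − 4.158 = 3.772 mg/L.
x_c = v t_c = 0.282 m/s × 1.349 d × 86400 s/d = 32870 m ≈ 32.9 km.

t_c ≈ 1.35 d; D_c ≈ 4.16 mg/L; min DO ≈ 3.77 mg/L; x_c ≈ 32.9 km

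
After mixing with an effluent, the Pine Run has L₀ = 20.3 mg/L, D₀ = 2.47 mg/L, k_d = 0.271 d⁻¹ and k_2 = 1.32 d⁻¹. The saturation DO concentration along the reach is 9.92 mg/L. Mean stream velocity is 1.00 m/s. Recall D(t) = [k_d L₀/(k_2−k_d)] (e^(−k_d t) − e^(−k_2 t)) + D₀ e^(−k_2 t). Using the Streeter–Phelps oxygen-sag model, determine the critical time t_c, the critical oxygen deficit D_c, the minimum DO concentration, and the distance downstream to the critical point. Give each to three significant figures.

t_c ≈ 0.902 d; D_c ≈ 3.26 mg/L; min DO ≈ 6.66 mg/L; x_c ≈ 78.0 km

t_c = [1/(k_2−k_d)] ln[(k_2/k_d)(1 − D₀(k_2−k_d)/(k_d L₀))]
= [1/(1.32−0.271)] ln[(1.32/0.271)(1 − 2.47×1.049/(0.271×20.3))]
= (1/1.049) ln[4.871 × 0.5290] = 0.9533 × ln(2.577) = 0.9533 × 0.9465 = 0.9023 d.
D_c = (k_d/k_2) L₀ e^(−k_d t_c) = (0.271/1.32) × 20.3 × e^(−0.271×0.9023) = 0.2053 × 20.3 × 0.7831 = 3.264 mg/L.
Minimum DO = C_s − D_c = 9.92 − 3.264 = 6.656 mg/L.
x_c = v t_c = 1.00 m/s × 0.9023 d × 86400 s/d = 77960 m ≈ 78.0 km.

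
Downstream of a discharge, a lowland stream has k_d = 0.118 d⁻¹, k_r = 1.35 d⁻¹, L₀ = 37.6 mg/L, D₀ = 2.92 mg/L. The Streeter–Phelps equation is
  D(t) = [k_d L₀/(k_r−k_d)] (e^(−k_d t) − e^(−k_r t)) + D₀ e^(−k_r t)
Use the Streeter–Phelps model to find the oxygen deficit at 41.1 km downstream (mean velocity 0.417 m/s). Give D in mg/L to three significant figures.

D ≈ 3.00 mg/L

Travel time t = x/v = 41.1 km / (0.417 m/s) = 41100 m / 0.417 m/s = 98560 s = 1.141 d.
k_d L₀/(k_r−k_d) = 0.118×37.6/(1.35−0.118) = 4.437/1.232 = 3.601 mg/L.
e^(−k_d t) = e^(−0.118×1.141) = 0.8741; e^(−k_r t) = e^(−1.35×1.141) = 0.2144.
D = 3.601 × (0.8741 − 0.2144) + 2.92 × 0.2144 = 2.376 + 0.6260 = 3.002 mg/L.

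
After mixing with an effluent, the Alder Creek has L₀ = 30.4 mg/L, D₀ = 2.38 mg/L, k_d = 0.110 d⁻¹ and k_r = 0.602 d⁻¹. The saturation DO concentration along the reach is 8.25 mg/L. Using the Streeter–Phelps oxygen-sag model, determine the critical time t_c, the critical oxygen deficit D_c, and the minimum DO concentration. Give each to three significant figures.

With k_r/k_d = 5.473 and 1 − D₀(k_r−k_d)/(k_d L₀) = 0.6498,
t_c = ln(5.473 × 0.6498) / (0.602 − 0.110) = ln(3.556) / 0.4920 = 1.269/0.4920 = 2.579 d.
L(t_c) = L₀ e^(−k_d t_c) = 30.4 × 0.7530 = 22.89 mg/L, and at the critical point k_r D_c = k_d L, so D_c = (0.110/0.602) × 22.89 = 4.183 mg/L.
Minimum DO = C_s − D_c = 8.25 − 4.183 = 4.067 mg/L.

t_c ≈ 2.58 d; D_c ≈ 4.18 mg/L; min DO ≈ 4.07 mg/L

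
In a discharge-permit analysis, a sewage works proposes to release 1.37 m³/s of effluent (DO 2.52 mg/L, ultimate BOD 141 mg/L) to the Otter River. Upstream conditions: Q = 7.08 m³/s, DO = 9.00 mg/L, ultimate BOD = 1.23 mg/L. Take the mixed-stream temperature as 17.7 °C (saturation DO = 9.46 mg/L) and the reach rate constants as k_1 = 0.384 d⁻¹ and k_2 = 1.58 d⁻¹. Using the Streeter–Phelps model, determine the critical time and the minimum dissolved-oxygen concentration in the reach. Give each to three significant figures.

Mixed DO = (7.08×9.00 + 1.37×2.52)/(7.08+1.37) = 67.17/8.450 = 7.949 mg/L.
Mixed L₀ = (7.08×1.23 + 1.37×141)/(8.450) = 201.9/8.450 = 23.89 mg/L.
Initial deficit D₀ = C_s − DO₀ = 9.46 − 7.949 = 1.511 mg/L.
t_c = (1/1.196) ln[(1.58/0.384)(1 − 1.511×1.196/(0.384×23.89))] = 0.8361 × ln(3.304) = 0.9993 d.
D_c = (0.384/1.58) × 23.89 × e^(−0.384×0.9993) = 0.2430 × 23.89 × 0.6813 = 3.956 mg/L.
Minimum DO = 9.46 − 3.956 = 5.504 mg/L.

t_c ≈ 0.999 d; minimum DO ≈ 5.50 mg/L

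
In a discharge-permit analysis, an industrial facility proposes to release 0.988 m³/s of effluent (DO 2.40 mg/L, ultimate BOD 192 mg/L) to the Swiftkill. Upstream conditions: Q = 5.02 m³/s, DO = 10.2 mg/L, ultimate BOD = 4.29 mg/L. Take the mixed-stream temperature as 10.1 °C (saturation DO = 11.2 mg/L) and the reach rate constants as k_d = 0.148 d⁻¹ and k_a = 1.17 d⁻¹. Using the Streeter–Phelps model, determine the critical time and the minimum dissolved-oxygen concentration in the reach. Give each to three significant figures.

Mixed DO = (5.02×10.2 + 0.988×2.40)/(5.02+0.988) = 53.58/6.008 = 8.917 mg/L.
Mixed L₀ = (5.02×4.29 + 0.988×192)/(6.008) = 211.2/6.008 = 35.16 mg/L.
Initial deficit D₀ = C_s − DO₀ = 11.2 − 8.917 = 2.283 mg/L.
t_c = (1/1.022) ln[(1.17/0.148)(1 − 2.283×1.022/(0.148×35.16))] = 0.9785 × ln(4.361) = 1.441 d.
D_c = (0.148/1.17) × 35.16 × e^(−0.148×1.441) = 0.1265 × 35.16 × 0.8079 = 3.593 mg/L.
Minimum DO = 11.2 − 3.593 = 7.607 mg/L.

t_c ≈ 1.44 d; minimum DO ≈ 7.61 mg/L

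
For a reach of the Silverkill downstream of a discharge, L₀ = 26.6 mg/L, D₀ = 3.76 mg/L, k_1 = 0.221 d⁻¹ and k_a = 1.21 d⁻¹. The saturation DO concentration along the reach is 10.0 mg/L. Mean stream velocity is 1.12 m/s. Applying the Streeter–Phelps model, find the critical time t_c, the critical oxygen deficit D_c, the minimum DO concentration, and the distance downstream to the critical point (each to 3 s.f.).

t_c ≈ 0.707 d; D_c ≈ 4.16 mg/L; min DO ≈ 5.84 mg/L; x_c ≈ 68.4 km

t_c = [1/(k_a−k_1)] ln[(k_a/k_1)(1 − D₀(k_a−k_1)/(k_1 L₀))]
= [1/(1.21−0.221)] ln[(1.21/0.221)(1 − 3.76×0.9890/(0.221×26.6))]
= (1/0.9890) ln[5.475 × 0.3674] = 1.011 × ln(2.012) = 1.011 × 0.6990 = 0.7068 d.
D_c = (k_1/k_a) L₀ e^(−k_1 t_c) = (0.221/1.21) × 26.6 × e^(−0.221×0.7068) = 0.1826 × 26.6 × 0.8554 = 4.156 mg/L.
Minimum DO = C_s − D_c = 10.0 − 4.156 = 5.844 mg/L.
x_c = v t_c = 1.12 m/s × 0.7068 d × 86400 s/d = 68390 m ≈ 68.4 km.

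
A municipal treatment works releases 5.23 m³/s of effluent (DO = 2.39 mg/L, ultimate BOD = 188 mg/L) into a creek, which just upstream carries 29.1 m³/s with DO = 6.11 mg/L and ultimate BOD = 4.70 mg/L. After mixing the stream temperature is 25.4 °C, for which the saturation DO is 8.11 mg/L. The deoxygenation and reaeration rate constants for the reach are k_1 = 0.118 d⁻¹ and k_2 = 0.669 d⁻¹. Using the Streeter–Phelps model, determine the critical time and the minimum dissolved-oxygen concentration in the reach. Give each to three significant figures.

t_c ≈ 2.32 d; minimum DO ≈ 3.73 mg/L

Mixed DO = (29.1×6.11 + 5.23×2.39)/(29.1+5.23) = 190.3/34.33 = 5.543 mg/L.
Mixed L₀ = (29.1×4.70 + 5.23×188)/(34.33) = 1120/34.33 = 32.62 mg/L.
Initial deficit D₀ = C_s − DO₀ = 8.11 − 5.543 = 2.567 mg/L.
t_c = (1/0.5510) ln[(0.669/0.118)(1 − 2.567×0.5510/(0.118×32.62))] = 1.815 × ln(3.587) = 2.318 d.
D_c = (0.118/0.669) × 32.62 × e^(−0.118×2.318) = 0.1764 × 32.62 × 0.7607 = 4.377 mg/L.
Minimum DO = 8.11 − 4.377 = 3.733 mg/L.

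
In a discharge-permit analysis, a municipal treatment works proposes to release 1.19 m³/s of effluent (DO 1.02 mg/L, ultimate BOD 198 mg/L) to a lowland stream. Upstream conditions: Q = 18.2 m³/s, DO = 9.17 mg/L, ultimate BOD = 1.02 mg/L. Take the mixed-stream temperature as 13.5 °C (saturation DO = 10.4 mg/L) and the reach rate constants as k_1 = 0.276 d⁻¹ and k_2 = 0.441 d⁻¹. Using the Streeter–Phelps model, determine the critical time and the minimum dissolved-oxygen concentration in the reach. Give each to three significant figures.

t_c ≈ 2.34 d; minimum DO ≈ 6.10 mg/L

Mixed DO = (18.2×9.17 + 1.19×1.02)/(18.2+1.19) = 168.1/19.39 = 8.670 mg/L.
Mixed L₀ = (18.2×1.02 + 1.19×198)/(19.39) = 254.2/19.39 = 13.11 mg/L.
Initial deficit D₀ = C_s − DO₀ = 10.4 − 8.670 = 1.730 mg/L.
t_c = (1/0.1650) ln[(0.441/0.276)(1 − 1.730×0.1650/(0.276×13.11))] = 6.061 × ln(1.472) = 2.342 d.
D_c = (0.276/0.441) × 13.11 × e^(−0.276×2.342) = 0.6259 × 13.11 × 0.5239 = 4.298 mg/L.
Minimum DO = 10.4 − 4.298 = 6.102 mg/L.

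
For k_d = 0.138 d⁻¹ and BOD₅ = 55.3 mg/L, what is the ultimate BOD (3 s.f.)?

L₀ ≈ 111 mg/L

BOD₅ = L₀(1 − e^(−5k_d)) ⇒ L₀ = BOD₅ / (1 − e^(−5×0.138))
= 55.3 / (1 − 0.5016) = 55.3 / 0.4984 = 110.9 mg/L.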